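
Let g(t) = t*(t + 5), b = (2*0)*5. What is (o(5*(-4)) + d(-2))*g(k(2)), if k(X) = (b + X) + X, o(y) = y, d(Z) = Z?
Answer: -792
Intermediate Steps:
b = 0 (b = 0*5 = 0)
k(X) = 2*X (k(X) = (0 + X) + X = X + X = 2*X)
g(t) = t*(5 + t)
(o(5*(-4)) + d(-2))*g(k(2)) = (5*(-4) - 2)*((2*2)*(5 + 2*2)) = (-20 - 2)*(4*(5 + 4)) = -88*9 = -22*36 = -792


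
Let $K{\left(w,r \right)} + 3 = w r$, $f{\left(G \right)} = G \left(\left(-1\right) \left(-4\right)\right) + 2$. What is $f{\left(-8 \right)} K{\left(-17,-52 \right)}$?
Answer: $-26430$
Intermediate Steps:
$f{\left(G \right)} = 2 + 4 G$ ($f{\left(G \right)} = G 4 + 2 = 4 G + 2 = 2 + 4 G$)
$K{\left(w,r \right)} = -3 + r w$ ($K{\left(w,r \right)} = -3 + w r = -3 + r w$)
$f{\left(-8 \right)} K{\left(-17,-52 \right)} = \left(2 + 4 \left(-8\right)\right) \left(-3 - -884\right) = \left(2 - 32\right) \left(-3 + 884\right) = \left(-30\right) 881 = -26430$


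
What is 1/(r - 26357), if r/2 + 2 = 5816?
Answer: -1/14729 ≈ -6.7893e-5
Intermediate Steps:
r = 11628 (r = -4 + 2*5816 = -4 + 11632 = 11628)
1/(r - 26357) = 1/(11628 - 26357) = 1/(-14729) = -1/14729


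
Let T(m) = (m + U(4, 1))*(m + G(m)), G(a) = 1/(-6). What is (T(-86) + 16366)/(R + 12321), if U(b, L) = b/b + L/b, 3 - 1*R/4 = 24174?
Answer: -189349/674904 ≈ -0.28056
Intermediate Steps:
R = -96684 (R = 12 - 4*24174 = 12 - 96696 = -96684)
U(b, L) = 1 + L/b
G(a) = -1/6
T(m) = (-1/6 + m)*(5/4 + m) (T(m) = (m + (1 + 4)/4)*(m - 1/6) = (m + (1/4)*5)*(-1/6 + m) = (m + 5/4)*(-1/6 + m) = (5/4 + m)*(-1/6 + m) = (-1/6 + m)*(5/4 + m))
(T(-86) + 16366)/(R + 12321) = ((-5/24 + (-86)**2 + (13/12)*(-86)) + 16366)/(-96684 + 12321) = ((-5/24 + 7396 - 559/6) + 16366)/(-84363) = (58421/8 + 16366)*(-1/84363) = (189349/8)*(-1/84363) = -189349/674904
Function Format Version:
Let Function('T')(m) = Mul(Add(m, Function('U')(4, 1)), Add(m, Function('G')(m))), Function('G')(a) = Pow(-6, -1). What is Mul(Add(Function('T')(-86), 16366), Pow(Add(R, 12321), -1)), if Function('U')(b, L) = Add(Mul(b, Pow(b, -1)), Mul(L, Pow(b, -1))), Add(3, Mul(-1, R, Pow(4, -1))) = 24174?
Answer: Rational(-189349, 674904) ≈ -0.28056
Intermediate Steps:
R = -96684 (R = Add(12, Mul(-4, 24174)) = Add(12, -96696) = -96684)
Function('U')(b, L) = Add(1, Mul(L, Pow(b, -1)))
Function('G')(a) = Rational(-1, 6)
Function('T')(m) = Mul(Add(Rational(-1, 6), m), Add(Rational(5, 4), m)) (Function('T')(m) = Mul(Add(m, Mul(Pow(4, -1), Add(1, 4))), Add(m, Rational(-1, 6))) = Mul(Add(m, Mul(Rational(1, 4), 5)), Add(Rational(-1, 6), m)) = Mul(Add(m, Rational(5, 4)), Add(Rational(-1, 6), m)) = Mul(Add(Rational(5, 4), m), Add(Rational(-1, 6), m)) = Mul(Add(Rational(-1, 6), m), Add(Rational(5, 4), m)))
Mul(Add(Function('T')(-86), 16366), Pow(Add(R, 12321), -1)) = Mul(Add(Add(Rational(-5, 24), Pow(-86, 2), Mul(Rational(13, 12), -86)), 16366), Pow(Add(-96684, 12321), -1)) = Mul(Add(Add(Rational(-5, 24), 7396, Rational(-559, 6)), 16366), Pow(-84363, -1)) = Mul(Add(Rational(58421, 8), 16366), Rational(-1, 84363)) = Mul(Rational(189349, 8), Rational(-1, 84363)) = Rational(-189349, 674904)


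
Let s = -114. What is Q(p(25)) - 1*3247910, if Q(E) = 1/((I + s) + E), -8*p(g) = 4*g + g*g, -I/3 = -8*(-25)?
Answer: -20906796678/6437 ≈ -3.2479e+6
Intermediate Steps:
I = -600 (I = -(-24)*(-25) = -3*200 = -600)
p(g) = -g/2 - g²/8 (p(g) = -(4*g + g*g)/8 = -(4*g + g²)/8 = -(g² + 4*g)/8 = -g/2 - g²/8)
Q(E) = 1/(-714 + E) (Q(E) = 1/((-600 - 114) + E) = 1/(-714 + E))
Q(p(25)) - 1*3247910 = 1/(-714 - ⅛*25*(4 + 25)) - 1*3247910 = 1/(-714 - ⅛*25*29) - 3247910 = 1/(-714 - 725/8) - 3247910 = 1/(-6437/8) - 3247910 = -8/6437 - 3247910 = -20906796678/6437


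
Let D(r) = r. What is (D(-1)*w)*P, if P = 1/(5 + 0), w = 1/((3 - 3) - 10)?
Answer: 1/50 ≈ 0.020000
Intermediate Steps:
w = -⅒ (w = 1/(0 - 10) = 1/(-10) = -⅒ ≈ -0.10000)
P = ⅕ (P = 1/5 = ⅕ ≈ 0.20000)
(D(-1)*w)*P = -1*(-⅒)*(⅕) = (⅒)*(⅕) = 1/50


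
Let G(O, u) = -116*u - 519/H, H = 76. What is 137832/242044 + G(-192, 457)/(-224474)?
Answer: 831679206233/1032319112264 ≈ 0.80564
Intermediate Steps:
G(O, u) = -519/76 - 116*u (G(O, u) = -116*u - 519/76 = -519/76 - 116*u)
137832/242044 + G(-192, 457)/(-224474) = 137832/242044 + (-519/76 - 116*457)/(-224474) = 137832*(1/242044) + (-519/76 - 53012)*(-1/224474) = 34458/60511 - 4029431/76*(-1/224474) = 34458/60511 + 4029431/17060024 = 831679206233/1032319112264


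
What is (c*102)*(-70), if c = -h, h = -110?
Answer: -785400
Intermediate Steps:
c = 110 (c = -1*(-110) = 110)
(c*102)*(-70) = (110*102)*(-70) = 11220*(-70) = -785400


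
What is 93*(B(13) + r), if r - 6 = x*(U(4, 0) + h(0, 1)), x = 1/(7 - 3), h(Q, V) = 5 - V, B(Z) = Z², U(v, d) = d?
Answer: 16368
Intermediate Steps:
x = ¼ (x = 1/4 = ¼ ≈ 0.25000)
r = 7 (r = 6 + (0 + (5 - 1*1))/4 = 6 + (0 + (5 - 1))/4 = 6 + (0 + 4)/4 = 6 + (¼)*4 = 6 + 1 = 7)
93*(B(13) + r) = 93*(13² + 7) = 93*(169 + 7) = 93*176 = 16368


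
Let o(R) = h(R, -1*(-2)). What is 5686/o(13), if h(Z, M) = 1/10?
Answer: 56860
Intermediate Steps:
h(Z, M) = ⅒
o(R) = ⅒
5686/o(13) = 5686/(⅒) = 5686*10 = 56860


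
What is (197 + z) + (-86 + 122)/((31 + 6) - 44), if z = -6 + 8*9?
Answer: 1805/7 ≈ 257.86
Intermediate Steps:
z = 66 (z = -6 + 72 = 66)
(197 + z) + (-86 + 122)/((31 + 6) - 44) = (197 + 66) + (-86 + 122)/((31 + 6) - 44) = 263 + 36/(37 - 44) = 263 + 36/(-7) = 263 + 36*(-⅐) = 263 - 36/7 = 1805/7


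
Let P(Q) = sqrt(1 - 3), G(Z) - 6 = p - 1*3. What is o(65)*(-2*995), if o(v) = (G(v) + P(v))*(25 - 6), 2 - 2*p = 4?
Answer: -75620 - 37810*I*sqrt(2) ≈ -75620.0 - 53471.0*I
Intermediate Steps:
p = -1 (p = 1 - 1/2*4 = 1 - 2 = -1)
G(Z) = 2 (G(Z) = 6 + (-1 - 1*3) = 6 + (-1 - 3) = 6 - 4 = 2)
P(Q) = I*sqrt(2) (P(Q) = sqrt(-2) = I*sqrt(2))
o(v) = 38 + 19*I*sqrt(2) (o(v) = (2 + I*sqrt(2))*(25 - 6) = (2 + I*sqrt(2))*19 = 38 + 19*I*sqrt(2))
o(65)*(-2*995) = (38 + 19*I*sqrt(2))*(-2*995) = (38 + 19*I*sqrt(2))*(-1990) = -75620 - 37810*I*sqrt(2)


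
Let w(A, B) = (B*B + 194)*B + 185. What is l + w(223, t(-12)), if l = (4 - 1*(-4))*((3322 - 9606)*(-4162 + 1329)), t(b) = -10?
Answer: 142417821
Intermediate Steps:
w(A, B) = 185 + B*(194 + B²) (w(A, B) = (B² + 194)*B + 185 = (194 + B²)*B + 185 = B*(194 + B²) + 185 = 185 + B*(194 + B²))
l = 142420576 (l = (4 + 4)*(-6284*(-2833)) = 8*17802572 = 142420576)
l + w(223, t(-12)) = 142420576 + (185 + (-10)³ + 194*(-10)) = 142420576 + (185 - 1000 - 1940) = 142420576 - 2755 = 142417821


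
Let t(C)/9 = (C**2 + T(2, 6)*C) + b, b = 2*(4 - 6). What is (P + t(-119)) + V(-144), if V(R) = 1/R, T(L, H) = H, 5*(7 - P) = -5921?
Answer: 87968299/720 ≈ 1.2218e+5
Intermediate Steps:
P = 5956/5 (P = 7 - 1/5*(-5921) = 7 + 5921/5 = 5956/5 ≈ 1191.2)
b = -4 (b = 2*(-2) = -4)
t(C) = -36 + 9*C**2 + 54*C (t(C) = 9*((C**2 + 6*C) - 4) = 9*(-4 + C**2 + 6*C) = -36 + 9*C**2 + 54*C)
(P + t(-119)) + V(-144) = (5956/5 + (-36 + 9*(-119)**2 + 54*(-119))) + 1/(-144) = (5956/5 + (-36 + 9*14161 - 6426)) - 1/144 = (5956/5 + (-36 + 127449 - 6426)) - 1/144 = (5956/5 + 120987) - 1/144 = 610891/5 - 1/144 = 87968299/720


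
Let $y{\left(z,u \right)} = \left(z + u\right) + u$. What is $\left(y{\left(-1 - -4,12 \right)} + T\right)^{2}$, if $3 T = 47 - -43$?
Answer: $3249$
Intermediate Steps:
$y{\left(z,u \right)} = z + 2 u$ ($y{\left(z,u \right)} = \left(u + z\right) + u = z + 2 u$)
$T = 30$ ($T = \frac{47 - -43}{3} = \frac{47 + 43}{3} = \frac{1}{3} \cdot 90 = 30$)
$\left(y{\left(-1 - -4,12 \right)} + T\right)^{2} = \left(\left(\left(-1 - -4\right) + 2 \cdot 12\right) + 30\right)^{2} = \left(\left(\left(-1 + 4\right) + 24\right) + 30\right)^{2} = \left(\left(3 + 24\right) + 30\right)^{2} = \left(27 + 30\right)^{2} = 57^{2} = 3249$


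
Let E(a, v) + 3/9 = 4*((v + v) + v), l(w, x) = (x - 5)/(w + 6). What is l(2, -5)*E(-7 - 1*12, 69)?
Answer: -12415/12 ≈ -1034.6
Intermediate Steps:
l(w, x) = (-5 + x)/(6 + w)
E(a, v) = -⅓ + 12*v (E(a, v) = -⅓ + 4*((v + v) + v) = -⅓ + 4*(2*v + v) = -⅓ + 4*(3*v) = -⅓ + 12*v)
l(2, -5)*E(-7 - 1*12, 69) = ((-5 - 5)/(6 + 2))*(-⅓ + 12*69) = (-10/8)*(-⅓ + 828) = ((⅛)*(-10))*(2483/3) = -5/4*2483/3 = -12415/12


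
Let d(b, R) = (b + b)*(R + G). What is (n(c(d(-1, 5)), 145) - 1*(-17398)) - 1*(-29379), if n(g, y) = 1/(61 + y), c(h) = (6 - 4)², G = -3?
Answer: 9636063/206 ≈ 46777.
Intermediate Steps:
d(b, R) = 2*b*(-3 + R) (d(b, R) = (b + b)*(R - 3) = (2*b)*(-3 + R) = 2*b*(-3 + R))
c(h) = 4 (c(h) = 2² = 4)
(n(c(d(-1, 5)), 145) - 1*(-17398)) - 1*(-29379) = (1/(61 + 145) - 1*(-17398)) - 1*(-29379) = (1/206 + 17398) + 29379 = 3583989/206 + 29379 = 9636063/206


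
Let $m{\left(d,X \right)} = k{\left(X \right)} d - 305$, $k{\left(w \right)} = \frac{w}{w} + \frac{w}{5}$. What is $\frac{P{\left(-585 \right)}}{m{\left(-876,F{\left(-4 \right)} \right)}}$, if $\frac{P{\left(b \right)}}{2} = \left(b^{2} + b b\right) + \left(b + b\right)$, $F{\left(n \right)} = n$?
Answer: $- \frac{6832800}{2401} \approx -2845.8$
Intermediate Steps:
$k{\left(w \right)} = 1 + \frac{w}{5}$ ($k{\left(w \right)} = 1 + w \frac{1}{5} = 1 + \frac{w}{5}$)
$P{\left(b \right)} = 4 b + 4 b^{2}$ ($P{\left(b \right)} = 2 \left(\left(b^{2} + b b\right) + \left(b + b\right)\right) = 2 \left(\left(b^{2} + b^{2}\right) + 2 b\right) = 2 \left(2 b^{2} + 2 b\right) = 2 \left(2 b + 2 b^{2}\right) = 4 b + 4 b^{2}$)
$m{\left(d,X \right)} = -305 + d \left(1 + \frac{X}{5}\right)$ ($m{\left(d,X \right)} = \left(1 + \frac{X}{5}\right) d - 305 = d \left(1 + \frac{X}{5}\right) - 305 = -305 + d \left(1 + \frac{X}{5}\right)$)
$\frac{P{\left(-585 \right)}}{m{\left(-876,F{\left(-4 \right)} \right)}} = \frac{4 \left(-585\right) \left(1 - 585\right)}{-305 + \frac{1}{5} \left(-876\right) \left(5 - 4\right)} = \frac{4 \left(-585\right) \left(-584\right)}{-305 + \frac{1}{5} \left(-876\right) 1} = \frac{1366560}{-305 - \frac{876}{5}} = \frac{1366560}{- \frac{2401}{5}} = 1366560 \left(- \frac{5}{2401}\right) = - \frac{6832800}{2401}$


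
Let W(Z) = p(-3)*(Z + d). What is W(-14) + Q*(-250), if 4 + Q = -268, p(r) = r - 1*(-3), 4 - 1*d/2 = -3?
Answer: 68000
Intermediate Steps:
d = 14 (d = 8 - 2*(-3) = 8 + 6 = 14)
p(r) = 3 + r (p(r) = r + 3 = 3 + r)
Q = -272 (Q = -4 - 268 = -272)
W(Z) = 0 (W(Z) = (3 - 3)*(Z + 14) = 0*(14 + Z) = 0)
W(-14) + Q*(-250) = 0 - 272*(-250) = 0 + 68000 = 68000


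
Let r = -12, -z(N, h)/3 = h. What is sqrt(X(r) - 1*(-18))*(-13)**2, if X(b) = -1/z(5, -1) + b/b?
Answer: 338*sqrt(42)/3 ≈ 730.16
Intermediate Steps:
z(N, h) = -3*h
X(b) = 2/3 (X(b) = -1/((-3*(-1))) + b/b = -1/3 + 1 = 2/3)
sqrt(X(r) - 1*(-18))*(-13)**2 = sqrt(2/3 - 1*(-18))*(-13)**2 = sqrt(2/3 + 18)*169 = sqrt(56/3)*169 = (2*sqrt(42)/3)*169 = 338*sqrt(42)/3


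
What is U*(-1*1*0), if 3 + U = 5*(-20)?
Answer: 0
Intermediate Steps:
U = -103 (U = -3 + 5*(-20) = -3 - 100 = -103)
U*(-1*1*0) = -103*(-1*1)*0 = -(-103)*0 = -103*0 = 0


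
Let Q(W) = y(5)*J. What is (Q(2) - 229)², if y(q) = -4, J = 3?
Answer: 58081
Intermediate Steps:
Q(W) = -12 (Q(W) = -4*3 = -12)
(Q(2) - 229)² = (-12 - 229)² = (-241)² = 58081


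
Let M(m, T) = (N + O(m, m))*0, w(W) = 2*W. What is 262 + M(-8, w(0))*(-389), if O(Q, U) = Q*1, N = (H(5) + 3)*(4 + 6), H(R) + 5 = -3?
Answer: 262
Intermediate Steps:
H(R) = -8 (H(R) = -5 - 3 = -8)
N = -50 (N = (-8 + 3)*(4 + 6) = -5*10 = -50)
O(Q, U) = Q
M(m, T) = 0 (M(m, T) = (-50 + m)*0 = 0)
262 + M(-8, w(0))*(-389) = 262 + 0*(-389) = 262 + 0 = 262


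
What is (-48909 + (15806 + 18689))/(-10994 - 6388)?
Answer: 7207/8691 ≈ 0.82925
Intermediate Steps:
(-48909 + (15806 + 18689))/(-10994 - 6388) = (-48909 + 34495)/(-17382) = -14414*(-1/17382) = 7207/8691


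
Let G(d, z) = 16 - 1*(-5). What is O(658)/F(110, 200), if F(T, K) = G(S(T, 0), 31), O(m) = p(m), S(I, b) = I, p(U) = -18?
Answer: -6/7 ≈ -0.85714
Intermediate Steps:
G(d, z) = 21 (G(d, z) = 16 + 5 = 21)
O(m) = -18
F(T, K) = 21
O(658)/F(110, 200) = -18/21 = -18*1/21 = -6/7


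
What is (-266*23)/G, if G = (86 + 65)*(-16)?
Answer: 3059/1208 ≈ 2.5323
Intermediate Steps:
G = -2416 (G = 151*(-16) = -2416)
(-266*23)/G = -266*23/(-2416) = -6118*(-1/2416) = 3059/1208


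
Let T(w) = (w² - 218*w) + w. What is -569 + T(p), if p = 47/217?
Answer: -29004615/47089 ≈ -615.95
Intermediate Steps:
p = 47/217 (p = 47*(1/217) = 47/217 ≈ 0.21659)
T(w) = w² - 217*w
-569 + T(p) = -569 + 47*(-217 + 47/217)/217 = -569 + (47/217)*(-47042/217) = -569 - 2210974/47089 = -29004615/47089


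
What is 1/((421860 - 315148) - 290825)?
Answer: -1/184113 ≈ -5.4314e-6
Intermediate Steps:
1/((421860 - 315148) - 290825) = 1/(106712 - 290825) = 1/(-184113) = -1/184113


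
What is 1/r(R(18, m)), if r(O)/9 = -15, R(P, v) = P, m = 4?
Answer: -1/135 ≈ -0.0074074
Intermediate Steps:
r(O) = -135 (r(O) = 9*(-15) = -135)
1/r(R(18, m)) = 1/(-135) = -1/135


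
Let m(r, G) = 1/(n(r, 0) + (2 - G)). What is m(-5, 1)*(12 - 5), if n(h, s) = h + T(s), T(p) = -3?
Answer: -1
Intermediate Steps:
n(h, s) = -3 + h (n(h, s) = h - 3 = -3 + h)
m(r, G) = 1/(-1 + r - G) (m(r, G) = 1/((-3 + r) + (2 - G)) = 1/(-1 + r - G))
m(-5, 1)*(12 - 5) = (12 - 5)/(-1 - 5 - 1*1) = 7/(-1 - 5 - 1) = 7/(-7) = -⅐*7 = -1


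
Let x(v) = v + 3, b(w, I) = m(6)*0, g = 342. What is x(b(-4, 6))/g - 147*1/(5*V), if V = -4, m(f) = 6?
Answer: 8389/1140 ≈ 7.3588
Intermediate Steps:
b(w, I) = 0 (b(w, I) = 6*0 = 0)
x(v) = 3 + v
x(b(-4, 6))/g - 147*1/(5*V) = (3 + 0)/342 - 147/((-4*5)) = 3*(1/342) - 147/(-20) = 1/114 - 147*(-1/20) = 1/114 + 147/20 = 8389/1140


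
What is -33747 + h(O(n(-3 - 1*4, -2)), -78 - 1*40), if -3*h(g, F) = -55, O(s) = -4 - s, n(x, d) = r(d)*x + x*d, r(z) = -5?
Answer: -101186/3 ≈ -33729.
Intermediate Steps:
n(x, d) = -5*x + d*x (n(x, d) = -5*x + x*d = -5*x + d*x)
h(g, F) = 55/3 (h(g, F) = -⅓*(-55) = 55/3)
-33747 + h(O(n(-3 - 1*4, -2)), -78 - 1*40) = -33747 + 55/3 = -101186/3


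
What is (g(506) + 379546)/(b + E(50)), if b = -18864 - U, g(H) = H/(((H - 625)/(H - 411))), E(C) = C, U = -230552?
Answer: 980824/547757 ≈ 1.7906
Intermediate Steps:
g(H) = H*(-411 + H)/(-625 + H) (g(H) = H/(((-625 + H)/(-411 + H))) = H*((-411 + H)/(-625 + H)) = H*(-411 + H)/(-625 + H))
b = 211688 (b = -18864 - 1*(-230552) = -18864 + 230552 = 211688)
(g(506) + 379546)/(b + E(50)) = (506*(-411 + 506)/(-625 + 506) + 379546)/(211688 + 50) = (506*95/(-119) + 379546)/211738 = (506*(-1/119)*95 + 379546)*(1/211738) = (-48070/119 + 379546)*(1/211738) = (45117904/119)*(1/211738) = 980824/547757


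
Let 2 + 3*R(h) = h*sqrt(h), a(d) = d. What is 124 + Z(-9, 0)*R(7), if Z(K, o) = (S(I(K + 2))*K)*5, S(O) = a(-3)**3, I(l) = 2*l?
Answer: -686 + 2835*sqrt(7) ≈ 6814.7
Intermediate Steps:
S(O) = -27 (S(O) = (-3)**3 = -27)
Z(K, o) = -135*K (Z(K, o) = -27*K*5 = -135*K)
R(h) = -2/3 + h**(3/2)/3 (R(h) = -2/3 + (h*sqrt(h))/3 = -2/3 + h**(3/2)/3)
124 + Z(-9, 0)*R(7) = 124 + (-135*(-9))*(-2/3 + 7**(3/2)/3) = 124 + 1215*(-2/3 + (7*sqrt(7))/3) = 124 + 1215*(-2/3 + 7*sqrt(7)/3) = 124 + (-810 + 2835*sqrt(7)) = -686 + 2835*sqrt(7)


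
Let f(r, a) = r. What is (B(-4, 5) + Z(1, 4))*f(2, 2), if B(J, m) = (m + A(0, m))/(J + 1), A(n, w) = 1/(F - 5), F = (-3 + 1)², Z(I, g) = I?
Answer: -⅔ ≈ -0.66667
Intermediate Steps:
F = 4 (F = (-2)² = 4)
A(n, w) = -1 (A(n, w) = 1/(4 - 5) = 1/(-1) = -1)
B(J, m) = (-1 + m)/(1 + J) (B(J, m) = (m - 1)/(J + 1) = (-1 + m)/(1 + J))
(B(-4, 5) + Z(1, 4))*f(2, 2) = ((-1 + 5)/(1 - 4) + 1)*2 = (4/(-3) + 1)*2 = (-⅓*4 + 1)*2 = (-4/3 + 1)*2 = -⅓*2 = -⅔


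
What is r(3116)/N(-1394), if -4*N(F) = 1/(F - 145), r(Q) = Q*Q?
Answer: 59771411136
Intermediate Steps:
r(Q) = Q**2
N(F) = -1/(4*(-145 + F)) (N(F) = -1/(4*(F - 145)) = -1/(4*(-145 + F)))
r(3116)/N(-1394) = 3116**2/((-1/(-580 + 4*(-1394)))) = 9709456/((-1/(-580 - 5576))) = 9709456/((-1/(-6156))) = 9709456/((-1*(-1/6156))) = 9709456/(1/6156) = 9709456*6156 = 59771411136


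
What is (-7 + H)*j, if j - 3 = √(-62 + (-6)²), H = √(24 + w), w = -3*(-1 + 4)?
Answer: -(3 + I*√26)*(7 - √15) ≈ -9.381 - 15.945*I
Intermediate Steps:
w = -9 (w = -3*3 = -9)
H = √15 (H = √(24 - 9) = √15 ≈ 3.8730)
j = 3 + I*√26 (j = 3 + √(-62 + (-6)²) = 3 + √(-62 + 36) = 3 + √(-26) = 3 + I*√26 ≈ 3.0 + 5.099*I)
(-7 + H)*j = (-7 + √15)*(3 + I*√26)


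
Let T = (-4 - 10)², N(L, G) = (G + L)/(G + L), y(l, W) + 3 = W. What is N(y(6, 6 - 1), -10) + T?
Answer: 197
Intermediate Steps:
y(l, W) = -3 + W
N(L, G) = 1
T = 196 (T = (-14)² = 196)
N(y(6, 6 - 1), -10) + T = 1 + 196 = 197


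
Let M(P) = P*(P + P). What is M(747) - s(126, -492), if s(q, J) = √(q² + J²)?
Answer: 1116018 - 6*√7165 ≈ 1.1155e+6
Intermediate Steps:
M(P) = 2*P² (M(P) = P*(2*P) = 2*P²)
s(q, J) = √(J² + q²)
M(747) - s(126, -492) = 2*747² - √((-492)² + 126²) = 2*558009 - √(242064 + 15876) = 1116018 - √257940 = 1116018 - 6*√7165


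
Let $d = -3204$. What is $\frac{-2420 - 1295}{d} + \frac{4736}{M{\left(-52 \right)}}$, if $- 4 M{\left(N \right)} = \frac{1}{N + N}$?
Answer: $\frac{6312447619}{3204} \approx 1.9702 \cdot 10^{6}$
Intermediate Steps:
$M{\left(N \right)} = - \frac{1}{8 N}$ ($M{\left(N \right)} = - \frac{1}{4 \left(N + N\right)} = - \frac{1}{4 \cdot 2 N} = - \frac{\frac{1}{2} \frac{1}{N}}{4} = - \frac{1}{8 N}$)
$\frac{-2420 - 1295}{d} + \frac{4736}{M{\left(-52 \right)}} = \frac{-2420 - 1295}{-3204} + \frac{4736}{\left(- \frac{1}{8}\right) \frac{1}{-52}} = \left(-3715\right) \left(- \frac{1}{3204}\right) + \frac{4736}{\left(- \frac{1}{8}\right) \left(- \frac{1}{52}\right)} = \frac{3715}{3204} + 4736 \frac{1}{\frac{1}{416}} = \frac{3715}{3204} + 4736 \cdot 416 = \frac{3715}{3204} + 1970176 = \frac{6312447619}{3204}$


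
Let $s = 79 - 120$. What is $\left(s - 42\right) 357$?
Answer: $-29631$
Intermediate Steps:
$s = -41$
$\left(s - 42\right) 357 = \left(-41 - 42\right) 357 = \left(-83\right) 357 = -29631$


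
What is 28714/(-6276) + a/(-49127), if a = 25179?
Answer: -784328041/154160526 ≈ -5.0877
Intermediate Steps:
28714/(-6276) + a/(-49127) = 28714/(-6276) + 25179/(-49127) = 28714*(-1/6276) + 25179*(-1/49127) = -14357/3138 - 25179/49127 = -784328041/154160526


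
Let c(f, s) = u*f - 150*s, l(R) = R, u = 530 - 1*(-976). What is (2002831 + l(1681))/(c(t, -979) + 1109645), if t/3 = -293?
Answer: -2004512/67279 ≈ -29.794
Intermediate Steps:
u = 1506 (u = 530 + 976 = 1506)
t = -879 (t = 3*(-293) = -879)
c(f, s) = -150*s + 1506*f (c(f, s) = 1506*f - 150*s = -150*s + 1506*f)
(2002831 + l(1681))/(c(t, -979) + 1109645) = (2002831 + 1681)/((-150*(-979) + 1506*(-879)) + 1109645) = 2004512/((146850 - 1323774) + 1109645) = 2004512/(-1176924 + 1109645) = 2004512/(-67279) = 2004512*(-1/67279) = -2004512/67279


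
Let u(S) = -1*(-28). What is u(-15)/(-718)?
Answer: -14/359 ≈ -0.038997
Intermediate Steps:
u(S) = 28
u(-15)/(-718) = 28/(-718) = 28*(-1/718) = -14/359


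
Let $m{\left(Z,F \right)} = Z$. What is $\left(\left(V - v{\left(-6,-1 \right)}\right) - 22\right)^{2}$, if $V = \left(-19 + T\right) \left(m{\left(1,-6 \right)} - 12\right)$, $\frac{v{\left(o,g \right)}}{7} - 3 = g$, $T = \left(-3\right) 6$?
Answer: $137641$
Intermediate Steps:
$T = -18$
$v{\left(o,g \right)} = 21 + 7 g$
$V = 407$ ($V = \left(-19 - 18\right) \left(1 - 12\right) = \left(-37\right) \left(-11\right) = 407$)
$\left(\left(V - v{\left(-6,-1 \right)}\right) - 22\right)^{2} = \left(\left(407 - \left(21 + 7 \left(-1\right)\right)\right) - 22\right)^{2} = \left(\left(407 - \left(21 - 7\right)\right) - 22\right)^{2} = \left(\left(407 - 14\right) - 22\right)^{2} = \left(393 - 22\right)^{2} = 371^{2} = 137641$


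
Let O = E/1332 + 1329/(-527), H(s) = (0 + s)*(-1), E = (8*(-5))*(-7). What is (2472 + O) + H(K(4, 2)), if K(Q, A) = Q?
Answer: 432706121/175491 ≈ 2465.7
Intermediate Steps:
E = 280 (E = -40*(-7) = 280)
H(s) = -s (H(s) = s*(-1) = -s)
O = -405667/175491 (O = 280/1332 + 1329/(-527) = 280*(1/1332) + 1329*(-1/527) = 70/333 - 1329/527 = -405667/175491 ≈ -2.3116)
(2472 + O) + H(K(4, 2)) = (2472 - 405667/175491) - 1*4 = 433408085/175491 - 4 = 432706121/175491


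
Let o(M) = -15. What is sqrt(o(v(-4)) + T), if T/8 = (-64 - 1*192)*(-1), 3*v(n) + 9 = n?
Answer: sqrt(2033) ≈ 45.089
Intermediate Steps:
v(n) = -3 + n/3
T = 2048 (T = 8*((-64 - 1*192)*(-1)) = 8*((-64 - 192)*(-1)) = 8*(-256*(-1)) = 8*256 = 2048)
sqrt(o(v(-4)) + T) = sqrt(-15 + 2048) = sqrt(2033)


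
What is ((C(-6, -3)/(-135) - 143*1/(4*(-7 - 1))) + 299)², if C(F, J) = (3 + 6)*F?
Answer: 2363807161/25600 ≈ 92336.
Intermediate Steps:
C(F, J) = 9*F
((C(-6, -3)/(-135) - 143*1/(4*(-7 - 1))) + 299)² = (((9*(-6))/(-135) - 143*1/(4*(-7 - 1))) + 299)² = ((-54*(-1/135) - 143/(4*(-8))) + 299)² = ((⅖ - 143/(-32)) + 299)² = ((⅖ - 143*(-1/32)) + 299)² = ((⅖ + 143/32) + 299)² = (779/160 + 299)² = (48619/160)² = 2363807161/25600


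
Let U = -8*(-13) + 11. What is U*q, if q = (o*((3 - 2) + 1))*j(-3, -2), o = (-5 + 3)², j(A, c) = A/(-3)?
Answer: 920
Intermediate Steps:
j(A, c) = -A/3 (j(A, c) = A*(-⅓) = -A/3)
o = 4 (o = (-2)² = 4)
U = 115 (U = 104 + 11 = 115)
q = 8 (q = (4*((3 - 2) + 1))*(-⅓*(-3)) = (4*(1 + 1))*1 = (4*2)*1 = 8*1 = 8)
U*q = 115*8 = 920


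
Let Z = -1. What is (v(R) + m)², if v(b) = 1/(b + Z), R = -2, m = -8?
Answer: 625/9 ≈ 69.444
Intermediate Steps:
v(b) = 1/(-1 + b) (v(b) = 1/(b - 1) = 1/(-1 + b))
(v(R) + m)² = (1/(-1 - 2) - 8)² = (1/(-3) - 8)² = (-⅓ - 8)² = (-25/3)² = 625/9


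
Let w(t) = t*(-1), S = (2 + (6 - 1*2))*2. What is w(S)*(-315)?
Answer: 3780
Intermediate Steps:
S = 12 (S = (2 + (6 - 2))*2 = (2 + 4)*2 = 6*2 = 12)
w(t) = -t
w(S)*(-315) = -1*12*(-315) = -12*(-315) = 3780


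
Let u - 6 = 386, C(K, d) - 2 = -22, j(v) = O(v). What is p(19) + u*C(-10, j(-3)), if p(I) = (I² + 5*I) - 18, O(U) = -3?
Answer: -7402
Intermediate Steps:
j(v) = -3
C(K, d) = -20 (C(K, d) = 2 - 22 = -20)
u = 392 (u = 6 + 386 = 392)
p(I) = -18 + I² + 5*I
p(19) + u*C(-10, j(-3)) = (-18 + 19² + 5*19) + 392*(-20) = (-18 + 361 + 95) - 7840 = 438 - 7840 = -7402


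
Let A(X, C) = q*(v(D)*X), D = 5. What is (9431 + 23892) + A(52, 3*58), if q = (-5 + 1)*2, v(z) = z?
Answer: 31243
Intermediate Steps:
q = -8 (q = -4*2 = -8)
A(X, C) = -40*X
(9431 + 23892) + A(52, 3*58) = (9431 + 23892) - 40*52 = 33323 - 2080 = 31243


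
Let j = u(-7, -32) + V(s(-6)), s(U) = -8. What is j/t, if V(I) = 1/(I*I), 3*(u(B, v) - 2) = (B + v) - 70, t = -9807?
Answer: 6589/1882944 ≈ 0.0034993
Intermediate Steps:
u(B, v) = -64/3 + B/3 + v/3 (u(B, v) = 2 + ((B + v) - 70)/3 = 2 + (-70 + B + v)/3 = 2 + (-70/3 + B/3 + v/3) = -64/3 + B/3 + v/3)
V(I) = I**(-2) (V(I) = 1/(I**2) = I**(-2))
j = -6589/192 (j = (-64/3 + (1/3)*(-7) + (1/3)*(-32)) + (-8)**(-2) = (-64/3 - 7/3 - 32/3) + 1/64 = -103/3 + 1/64 = -6589/192 ≈ -34.318)
j/t = -6589/192/(-9807) = -6589/192*(-1/9807) = 6589/1882944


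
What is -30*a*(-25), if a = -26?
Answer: -19500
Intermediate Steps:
-30*a*(-25) = -30*(-26)*(-25) = 780*(-25) = -19500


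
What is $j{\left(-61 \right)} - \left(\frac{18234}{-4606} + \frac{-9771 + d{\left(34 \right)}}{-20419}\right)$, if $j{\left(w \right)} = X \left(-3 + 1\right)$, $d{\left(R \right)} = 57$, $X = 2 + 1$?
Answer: $- \frac{16908723}{6717851} \approx -2.517$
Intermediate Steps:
$X = 3$
$j{\left(w \right)} = -6$ ($j{\left(w \right)} = 3 \left(-3 + 1\right) = 3 \left(-2\right) = -6$)
$j{\left(-61 \right)} - \left(\frac{18234}{-4606} + \frac{-9771 + d{\left(34 \right)}}{-20419}\right) = -6 - \left(\frac{18234}{-4606} + \frac{-9771 + 57}{-20419}\right) = -6 - \left(18234 \left(- \frac{1}{4606}\right) - - \frac{9714}{20419}\right) = -6 - \left(- \frac{9117}{2303} + \frac{9714}{20419}\right) = -6 - - \frac{23398383}{6717851} = -6 + \frac{23398383}{6717851} = - \frac{16908723}{6717851}$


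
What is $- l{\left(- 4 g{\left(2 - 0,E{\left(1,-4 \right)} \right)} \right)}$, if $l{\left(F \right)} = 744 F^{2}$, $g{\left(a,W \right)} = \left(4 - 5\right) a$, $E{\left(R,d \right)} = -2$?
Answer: $-47616$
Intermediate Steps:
$g{\left(a,W \right)} = - a$
$- l{\left(- 4 g{\left(2 - 0,E{\left(1,-4 \right)} \right)} \right)} = - 744 \left(- 4 \left(- (2 - 0)\right)\right)^{2} = - 744 \left(- 4 \left(- (2 + 0)\right)\right)^{2} = - 744 \left(- 4 \left(\left(-1\right) 2\right)\right)^{2} = - 744 \left(\left(-4\right) \left(-2\right)\right)^{2} = - 744 \cdot 8^{2} = - 744 \cdot 64 = \left(-1\right) 47616 = -47616$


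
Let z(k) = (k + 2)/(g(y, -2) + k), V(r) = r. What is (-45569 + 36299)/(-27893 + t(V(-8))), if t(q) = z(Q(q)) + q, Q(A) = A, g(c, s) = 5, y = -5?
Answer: 9270/27899 ≈ 0.33227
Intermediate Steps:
z(k) = (2 + k)/(5 + k) (z(k) = (k + 2)/(5 + k) = (2 + k)/(5 + k))
t(q) = q + (2 + q)/(5 + q) (t(q) = (2 + q)/(5 + q) + q = q + (2 + q)/(5 + q))
(-45569 + 36299)/(-27893 + t(V(-8))) = (-45569 + 36299)/(-27893 + (2 - 8 - 8*(5 - 8))/(5 - 8)) = -9270/(-27893 + (2 - 8 - 8*(-3))/(-3)) = -9270/(-27893 - (2 - 8 + 24)/3) = -9270/(-27893 - 1/3*18) = -9270/(-27893 - 6) = -9270/(-27899) = -9270*(-1/27899) = 9270/27899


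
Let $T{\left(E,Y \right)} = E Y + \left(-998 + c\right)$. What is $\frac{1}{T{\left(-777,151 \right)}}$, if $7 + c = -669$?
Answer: $- \frac{1}{119001} \approx -8.4033 \cdot 10^{-6}$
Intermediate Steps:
$c = -676$ ($c = -7 - 669 = -676$)
$T{\left(E,Y \right)} = -1674 + E Y$ ($T{\left(E,Y \right)} = E Y - 1674 = -1674 + E Y$)
$\frac{1}{T{\left(-777,151 \right)}} = \frac{1}{-1674 - 117327} = \frac{1}{-119001} = - \frac{1}{119001}$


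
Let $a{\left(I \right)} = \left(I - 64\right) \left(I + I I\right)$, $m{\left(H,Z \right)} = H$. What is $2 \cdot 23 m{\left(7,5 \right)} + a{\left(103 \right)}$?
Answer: $418090$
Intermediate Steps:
$a{\left(I \right)} = \left(-64 + I\right) \left(I + I^{2}\right)$
$2 \cdot 23 m{\left(7,5 \right)} + a{\left(103 \right)} = 2 \cdot 23 \cdot 7 + 103 \left(-64 + 103^{2} - 6489\right) = 46 \cdot 7 + 103 \left(-64 + 10609 - 6489\right) = 322 + 103 \cdot 4056 = 322 + 417768 = 418090$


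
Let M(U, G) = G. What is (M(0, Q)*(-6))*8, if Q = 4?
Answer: -192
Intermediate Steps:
(M(0, Q)*(-6))*8 = (4*(-6))*8 = -24*8 = -192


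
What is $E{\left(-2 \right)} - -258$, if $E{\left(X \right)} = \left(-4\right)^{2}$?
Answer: $274$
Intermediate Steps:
$E{\left(X \right)} = 16$
$E{\left(-2 \right)} - -258 = 16 - -258 = 16 + 258 = 274$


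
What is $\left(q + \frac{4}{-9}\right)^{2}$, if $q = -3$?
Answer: $\frac{961}{81} \approx 11.864$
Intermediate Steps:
$\left(q + \frac{4}{-9}\right)^{2} = \left(-3 + \frac{4}{-9}\right)^{2} = \left(-3 + 4 \left(- \frac{1}{9}\right)\right)^{2} = \left(-3 - \frac{4}{9}\right)^{2} = \left(- \frac{31}{9}\right)^{2} = \frac{961}{81}$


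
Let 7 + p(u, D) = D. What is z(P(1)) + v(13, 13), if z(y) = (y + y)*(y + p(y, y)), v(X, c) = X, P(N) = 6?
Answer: 73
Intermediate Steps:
p(u, D) = -7 + D
z(y) = 2*y*(-7 + 2*y) (z(y) = (y + y)*(y + (-7 + y)) = (2*y)*(-7 + 2*y) = 2*y*(-7 + 2*y))
z(P(1)) + v(13, 13) = 2*6*(-7 + 2*6) + 13 = 2*6*(-7 + 12) + 13 = 2*6*5 + 13 = 60 + 13 = 73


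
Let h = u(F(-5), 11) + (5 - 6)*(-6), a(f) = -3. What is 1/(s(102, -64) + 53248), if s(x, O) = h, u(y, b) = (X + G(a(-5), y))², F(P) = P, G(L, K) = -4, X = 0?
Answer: 1/53270 ≈ 1.8772e-5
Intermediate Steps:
u(y, b) = 16 (u(y, b) = (0 - 4)² = (-4)² = 16)
h = 22 (h = 16 + (5 - 6)*(-6) = 16 - 1*(-6) = 16 + 6 = 22)
s(x, O) = 22
1/(s(102, -64) + 53248) = 1/(22 + 53248) = 1/53270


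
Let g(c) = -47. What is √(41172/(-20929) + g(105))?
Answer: 7*I*√437730035/20929 ≈ 6.9977*I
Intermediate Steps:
√(41172/(-20929) + g(105)) = √(41172/(-20929) - 47) = √(41172*(-1/20929) - 47) = √(-41172/20929 - 47) = √(-1024835/20929) = 7*I*√437730035/20929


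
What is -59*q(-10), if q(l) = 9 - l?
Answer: -1121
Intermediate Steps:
-59*q(-10) = -59*(9 - 1*(-10)) = -59*(9 + 10) = -59*19 = -1121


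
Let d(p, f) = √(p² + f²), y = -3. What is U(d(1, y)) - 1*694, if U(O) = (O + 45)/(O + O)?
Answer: -1387/2 + 9*√10/4 ≈ -686.38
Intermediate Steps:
d(p, f) = √(f² + p²)
U(O) = (45 + O)/(2*O) (U(O) = (45 + O)/((2*O)) = (45 + O)*(1/(2*O)) = (45 + O)/(2*O))
U(d(1, y)) - 1*694 = (45 + √((-3)² + 1²))/(2*(√((-3)² + 1²))) - 1*694 = (45 + √(9 + 1))/(2*(√(9 + 1))) - 694 = (45 + √10)/(2*(√10)) - 694 = (√10/10)*(45 + √10)/2 - 694 = √10*(45 + √10)/20 - 694 = -694 + √10*(45 + √10)/20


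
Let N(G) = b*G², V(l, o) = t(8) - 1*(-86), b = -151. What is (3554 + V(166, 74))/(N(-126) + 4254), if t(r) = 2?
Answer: -607/398837 ≈ -0.0015219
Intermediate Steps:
V(l, o) = 88 (V(l, o) = 2 - 1*(-86) = 2 + 86 = 88)
N(G) = -151*G²
(3554 + V(166, 74))/(N(-126) + 4254) = (3554 + 88)/(-151*(-126)² + 4254) = 3642/(-151*15876 + 4254) = 3642/(-2397276 + 4254) = 3642/(-2393022) = 3642*(-1/2393022) = -607/398837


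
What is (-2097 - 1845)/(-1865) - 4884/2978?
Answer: 1315308/2776985 ≈ 0.47365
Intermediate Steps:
(-2097 - 1845)/(-1865) - 4884/2978 = -3942*(-1/1865) - 4884*1/2978 = 3942/1865 - 2442/1489 = 1315308/2776985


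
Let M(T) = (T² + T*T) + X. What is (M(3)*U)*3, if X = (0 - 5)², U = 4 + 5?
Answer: 1161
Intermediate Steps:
U = 9
X = 25 (X = (-5)² = 25)
M(T) = 25 + 2*T² (M(T) = (T² + T*T) + 25 = (T² + T²) + 25 = 2*T² + 25 = 25 + 2*T²)
(M(3)*U)*3 = ((25 + 2*3²)*9)*3 = ((25 + 2*9)*9)*3 = ((25 + 18)*9)*3 = (43*9)*3 = 387*3 = 1161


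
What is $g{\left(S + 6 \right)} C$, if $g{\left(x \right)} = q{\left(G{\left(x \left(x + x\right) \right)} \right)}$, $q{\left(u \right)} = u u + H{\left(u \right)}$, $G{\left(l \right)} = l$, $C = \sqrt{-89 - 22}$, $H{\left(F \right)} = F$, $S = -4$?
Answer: $72 i \sqrt{111} \approx 758.57 i$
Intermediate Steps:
$C = i \sqrt{111}$ ($C = \sqrt{-111} = i \sqrt{111} \approx 10.536 i$)
$q{\left(u \right)} = u + u^{2}$ ($q{\left(u \right)} = u u + u = u^{2} + u = u + u^{2}$)
$g{\left(x \right)} = 2 x^{2} \left(1 + 2 x^{2}\right)$ ($g{\left(x \right)} = x \left(x + x\right) \left(1 + x \left(x + x\right)\right) = x 2 x \left(1 + x 2 x\right) = 2 x^{2} \left(1 + 2 x^{2}\right)$)
$g{\left(S + 6 \right)} C = \left(-4 + 6\right)^{2} \left(2 + 4 \left(-4 + 6\right)^{2}\right) i \sqrt{111} = 2^{2} \left(2 + 4 \cdot 2^{2}\right) i \sqrt{111} = 4 \left(2 + 4 \cdot 4\right) i \sqrt{111} = 4 \left(2 + 16\right) i \sqrt{111} = 4 \cdot 18 i \sqrt{111} = 72 i \sqrt{111}$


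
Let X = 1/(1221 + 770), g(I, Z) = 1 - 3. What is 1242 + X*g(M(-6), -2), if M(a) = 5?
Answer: 2472820/1991 ≈ 1242.0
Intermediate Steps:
g(I, Z) = -2
X = 1/1991 ≈ 0.00050226
1242 + X*g(M(-6), -2) = 1242 + (1/1991)*(-2) = 1242 - 2/1991 = 2472820/1991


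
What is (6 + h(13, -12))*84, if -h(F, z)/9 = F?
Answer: -9324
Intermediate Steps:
h(F, z) = -9*F
(6 + h(13, -12))*84 = (6 - 9*13)*84 = (6 - 117)*84 = -111*84 = -9324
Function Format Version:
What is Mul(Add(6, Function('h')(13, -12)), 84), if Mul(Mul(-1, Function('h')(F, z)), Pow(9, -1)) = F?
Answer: -9324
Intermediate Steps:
Function('h')(F, z) = Mul(-9, F)
Mul(Add(6, Function('h')(13, -12)), 84) = Mul(Add(6, Mul(-9, 13)), 84) = Mul(Add(6, -117), 84) = Mul(-111, 84) = -9324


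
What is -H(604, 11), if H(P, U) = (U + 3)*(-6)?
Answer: 84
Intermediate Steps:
H(P, U) = -18 - 6*U (H(P, U) = (3 + U)*(-6) = -18 - 6*U)
-H(604, 11) = -(-18 - 6*11) = -(-18 - 66) = -1*(-84) = 84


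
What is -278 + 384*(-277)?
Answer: -106646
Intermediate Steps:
-278 + 384*(-277) = -278 - 106368 = -106646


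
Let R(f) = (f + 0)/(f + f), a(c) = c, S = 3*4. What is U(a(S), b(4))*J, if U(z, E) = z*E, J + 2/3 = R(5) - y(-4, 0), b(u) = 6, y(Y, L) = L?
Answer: -12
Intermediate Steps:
S = 12
R(f) = ½ (R(f) = f/((2*f)) = f*(1/(2*f)) = ½)
J = -⅙ (J = -⅔ + (½ - 1*0) = -⅔ + (½ + 0) = -⅔ + ½ = -⅙ ≈ -0.16667)
U(z, E) = E*z
U(a(S), b(4))*J = (6*12)*(-⅙) = 72*(-⅙) = -12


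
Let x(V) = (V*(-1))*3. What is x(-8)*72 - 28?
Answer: 1700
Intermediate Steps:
x(V) = -3*V (x(V) = -V*3 = -3*V)
x(-8)*72 - 28 = -3*(-8)*72 - 28 = 24*72 - 28 = 1728 - 28 = 1700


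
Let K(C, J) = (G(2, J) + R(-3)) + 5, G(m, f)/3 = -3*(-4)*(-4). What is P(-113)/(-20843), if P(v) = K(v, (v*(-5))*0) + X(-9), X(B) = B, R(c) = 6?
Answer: 142/20843 ≈ 0.0068128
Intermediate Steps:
G(m, f) = -144 (G(m, f) = 3*(-3*(-4)*(-4)) = 3*(12*(-4)) = 3*(-48) = -144)
K(C, J) = -133 (K(C, J) = (-144 + 6) + 5 = -138 + 5 = -133)
P(v) = -142 (P(v) = -133 - 9 = -142)
P(-113)/(-20843) = -142/(-20843) = -142*(-1/20843) = 142/20843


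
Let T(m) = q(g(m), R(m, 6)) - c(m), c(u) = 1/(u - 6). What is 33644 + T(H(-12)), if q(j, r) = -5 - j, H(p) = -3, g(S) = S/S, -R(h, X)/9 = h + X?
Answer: 302743/9 ≈ 33638.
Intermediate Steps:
R(h, X) = -9*X - 9*h (R(h, X) = -9*(h + X) = -9*(X + h) = -9*X - 9*h)
g(S) = 1
c(u) = 1/(-6 + u)
T(m) = -6 - 1/(-6 + m) (T(m) = (-5 - 1*1) - 1/(-6 + m) = (-5 - 1) - 1/(-6 + m) = -6 - 1/(-6 + m))
33644 + T(H(-12)) = 33644 + (35 - 6*(-3))/(-6 - 3) = 33644 + (35 + 18)/(-9) = 33644 - ⅑*53 = 33644 - 53/9 = 302743/9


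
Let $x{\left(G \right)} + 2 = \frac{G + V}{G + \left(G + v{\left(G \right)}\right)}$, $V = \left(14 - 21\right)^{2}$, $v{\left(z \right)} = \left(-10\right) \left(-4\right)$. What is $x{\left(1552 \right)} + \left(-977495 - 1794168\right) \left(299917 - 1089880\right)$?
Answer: $\frac{6883823270861849}{3144} \approx 2.1895 \cdot 10^{12}$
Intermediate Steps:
$v{\left(z \right)} = 40$
$V = 49$ ($V = \left(-7\right)^{2} = 49$)
$x{\left(G \right)} = -2 + \frac{49 + G}{40 + 2 G}$ ($x{\left(G \right)} = -2 + \frac{G + 49}{G + \left(G + 40\right)} = -2 + \frac{49 + G}{G + \left(40 + G\right)} = -2 + \frac{49 + G}{40 + 2 G}$)
$x{\left(1552 \right)} + \left(-977495 - 1794168\right) \left(299917 - 1089880\right) = \frac{-31 - 4656}{2 \left(20 + 1552\right)} + \left(-977495 - 1794168\right) \left(299917 - 1089880\right) = \frac{-31 - 4656}{2 \cdot 1572} - -2189511218469 = \frac{1}{2} \cdot \frac{1}{1572} \left(-4687\right) + 2189511218469 = - \frac{4687}{3144} + 2189511218469 = \frac{6883823270861849}{3144}$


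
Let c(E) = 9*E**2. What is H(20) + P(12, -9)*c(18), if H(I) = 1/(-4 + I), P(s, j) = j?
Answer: -419903/16 ≈ -26244.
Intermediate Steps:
H(20) + P(12, -9)*c(18) = 1/(-4 + 20) - 81*18**2 = 1/16 - 81*324 = 1/16 - 9*2916 = 1/16 - 26244 = -419903/16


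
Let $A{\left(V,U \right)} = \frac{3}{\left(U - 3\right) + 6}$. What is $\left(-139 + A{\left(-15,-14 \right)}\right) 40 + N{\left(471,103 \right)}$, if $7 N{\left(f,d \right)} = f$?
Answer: $- \frac{423779}{77} \approx -5503.6$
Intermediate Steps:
$A{\left(V,U \right)} = \frac{3}{3 + U}$ ($A{\left(V,U \right)} = \frac{3}{\left(-3 + U\right) + 6} = \frac{3}{3 + U}$)
$N{\left(f,d \right)} = \frac{f}{7}$
$\left(-139 + A{\left(-15,-14 \right)}\right) 40 + N{\left(471,103 \right)} = \left(-139 + \frac{3}{3 - 14}\right) 40 + \frac{1}{7} \cdot 471 = \left(-139 + \frac{3}{-11}\right) 40 + \frac{471}{7} = \left(-139 + 3 \left(- \frac{1}{11}\right)\right) 40 + \frac{471}{7} = \left(-139 - \frac{3}{11}\right) 40 + \frac{471}{7} = \left(- \frac{1532}{11}\right) 40 + \frac{471}{7} = - \frac{61280}{11} + \frac{471}{7} = - \frac{423779}{77}$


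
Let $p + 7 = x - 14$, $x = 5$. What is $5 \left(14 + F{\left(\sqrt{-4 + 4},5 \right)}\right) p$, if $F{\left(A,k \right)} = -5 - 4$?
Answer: $-400$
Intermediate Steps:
$F{\left(A,k \right)} = -9$ ($F{\left(A,k \right)} = -5 - 4 = -9$)
$p = -16$ ($p = -7 + \left(5 - 14\right) = -7 - 9 = -16$)
$5 \left(14 + F{\left(\sqrt{-4 + 4},5 \right)}\right) p = 5 \left(14 - 9\right) \left(-16\right) = 5 \cdot 5 \left(-16\right) = 25 \left(-16\right) = -400$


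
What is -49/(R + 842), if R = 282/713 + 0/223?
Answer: -4991/85804 ≈ -0.058167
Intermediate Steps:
R = 282/713 (R = 282*(1/713) + 0*(1/223) = 282/713 + 0 = 282/713 ≈ 0.39551)
-49/(R + 842) = -49/(282/713 + 842) = -49/600628/713 = -49*713/600628 = -4991/85804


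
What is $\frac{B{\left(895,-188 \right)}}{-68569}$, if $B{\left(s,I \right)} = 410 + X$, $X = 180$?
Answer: $- \frac{590}{68569} \approx -0.0086045$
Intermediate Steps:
$B{\left(s,I \right)} = 590$ ($B{\left(s,I \right)} = 410 + 180 = 590$)
$\frac{B{\left(895,-188 \right)}}{-68569} = \frac{590}{-68569} = 590 \left(- \frac{1}{68569}\right) = - \frac{590}{68569}$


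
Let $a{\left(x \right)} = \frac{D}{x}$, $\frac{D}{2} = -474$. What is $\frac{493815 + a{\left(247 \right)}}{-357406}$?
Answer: $- \frac{121971357}{88279282} \approx -1.3817$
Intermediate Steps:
$D = -948$ ($D = 2 \left(-474\right) = -948$)
$a{\left(x \right)} = - \frac{948}{x}$
$\frac{493815 + a{\left(247 \right)}}{-357406} = \frac{493815 - \frac{948}{247}}{-357406} = \left(493815 - \frac{948}{247}\right) \left(- \frac{1}{357406}\right) = \frac{121971357}{247} \left(- \frac{1}{357406}\right) = - \frac{121971357}{88279282}$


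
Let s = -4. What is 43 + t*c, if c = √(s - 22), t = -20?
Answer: 43 - 20*I*√26 ≈ 43.0 - 101.98*I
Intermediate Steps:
c = I*√26 (c = √(-4 - 22) = √(-26) = I*√26 ≈ 5.099*I)
43 + t*c = 43 - 20*I*√26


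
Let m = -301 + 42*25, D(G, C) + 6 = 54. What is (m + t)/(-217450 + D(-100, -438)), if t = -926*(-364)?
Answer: -337813/217402 ≈ -1.5539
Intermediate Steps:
D(G, C) = 48 (D(G, C) = -6 + 54 = 48)
m = 749 (m = -301 + 1050 = 749)
t = 337064
(m + t)/(-217450 + D(-100, -438)) = (749 + 337064)/(-217450 + 48) = 337813/(-217402) = 337813*(-1/217402) = -337813/217402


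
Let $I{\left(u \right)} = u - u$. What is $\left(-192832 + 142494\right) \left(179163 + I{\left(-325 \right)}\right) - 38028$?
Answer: $-9018745122$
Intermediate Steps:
$I{\left(u \right)} = 0$
$\left(-192832 + 142494\right) \left(179163 + I{\left(-325 \right)}\right) - 38028 = \left(-192832 + 142494\right) \left(179163 + 0\right) - 38028 = \left(-50338\right) 179163 - 38028 = -9018707094 - 38028 = -9018745122$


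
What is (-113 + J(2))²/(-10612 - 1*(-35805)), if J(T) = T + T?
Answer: 11881/25193 ≈ 0.47160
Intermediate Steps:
J(T) = 2*T
(-113 + J(2))²/(-10612 - 1*(-35805)) = (-113 + 2*2)²/(-10612 - 1*(-35805)) = (-113 + 4)²/(-10612 + 35805) = (-109)²/25193 = 11881*(1/25193) = 11881/25193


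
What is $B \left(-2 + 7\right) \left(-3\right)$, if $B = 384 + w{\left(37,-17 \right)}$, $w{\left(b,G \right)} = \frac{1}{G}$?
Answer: $- \frac{97905}{17} \approx -5759.1$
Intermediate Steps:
$B = \frac{6527}{17}$ ($B = 384 + \frac{1}{-17} = 384 - \frac{1}{17} = \frac{6527}{17} \approx 383.94$)
$B \left(-2 + 7\right) \left(-3\right) = \frac{6527 \left(-2 + 7\right) \left(-3\right)}{17} = \frac{6527 \cdot 5 \left(-3\right)}{17} = \frac{6527}{17} \left(-15\right) = - \frac{97905}{17}$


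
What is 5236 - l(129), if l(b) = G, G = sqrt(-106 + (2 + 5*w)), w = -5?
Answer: 5236 - I*sqrt(129) ≈ 5236.0 - 11.358*I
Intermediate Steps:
G = I*sqrt(129) (G = sqrt(-106 + (2 + 5*(-5))) = sqrt(-106 + (2 - 25)) = sqrt(-106 - 23) = sqrt(-129) = I*sqrt(129) ≈ 11.358*I)
l(b) = I*sqrt(129)
5236 - l(129) = 5236 - I*sqrt(129)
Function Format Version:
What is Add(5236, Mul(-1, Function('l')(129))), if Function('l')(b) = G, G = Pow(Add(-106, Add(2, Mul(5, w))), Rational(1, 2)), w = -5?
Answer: Add(5236, Mul(-1, I, Pow(129, Rational(1, 2)))) ≈ Add(5236.0, Mul(-11.358, I))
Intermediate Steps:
G = Mul(I, Pow(129, Rational(1, 2))) (G = Pow(Add(-106, Add(2, Mul(5, -5))), Rational(1, 2)) = Pow(Add(-106, Add(2, -25)), Rational(1, 2)) = Pow(Add(-106, -23), Rational(1, 2)) = Pow(-129, Rational(1, 2)) = Mul(I, Pow(129, Rational(1, 2))) ≈ Mul(11.358, I))
Function('l')(b) = Mul(I, Pow(129, Rational(1, 2)))
Add(5236, Mul(-1, Function('l')(129))) = Add(5236, Mul(-1, Mul(I, Pow(129, Rational(1, 2))))) = Add(5236, Mul(-1, I, Pow(129, Rational(1, 2))))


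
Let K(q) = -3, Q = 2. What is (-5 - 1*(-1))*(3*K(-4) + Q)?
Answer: 28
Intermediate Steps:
(-5 - 1*(-1))*(3*K(-4) + Q) = (-5 - 1*(-1))*(3*(-3) + 2) = (-5 + 1)*(-9 + 2) = -4*(-7) = 28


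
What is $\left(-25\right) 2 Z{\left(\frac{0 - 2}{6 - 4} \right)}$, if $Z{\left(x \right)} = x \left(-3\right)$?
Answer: $-150$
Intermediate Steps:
$Z{\left(x \right)} = - 3 x$
$\left(-25\right) 2 Z{\left(\frac{0 - 2}{6 - 4} \right)} = \left(-25\right) 2 \left(- 3 \frac{0 - 2}{6 - 4}\right) = - 50 \left(- 3 \left(- \frac{2}{2}\right)\right) = - 50 \left(- 3 \left(\left(-2\right) \frac{1}{2}\right)\right) = - 50 \left(\left(-3\right) \left(-1\right)\right) = \left(-50\right) 3 = -150$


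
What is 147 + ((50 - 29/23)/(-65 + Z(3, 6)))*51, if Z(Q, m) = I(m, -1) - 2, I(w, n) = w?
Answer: 149070/1403 ≈ 106.25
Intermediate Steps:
Z(Q, m) = -2 + m (Z(Q, m) = m - 2 = -2 + m)
147 + ((50 - 29/23)/(-65 + Z(3, 6)))*51 = 147 + ((50 - 29/23)/(-65 + (-2 + 6)))*51 = 147 + ((50 - 29*1/23)/(-65 + 4))*51 = 147 + ((50 - 29/23)/(-61))*51 = 147 + ((1121/23)*(-1/61))*51 = 147 - 1121/1403*51 = 147 - 57171/1403 = 149070/1403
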